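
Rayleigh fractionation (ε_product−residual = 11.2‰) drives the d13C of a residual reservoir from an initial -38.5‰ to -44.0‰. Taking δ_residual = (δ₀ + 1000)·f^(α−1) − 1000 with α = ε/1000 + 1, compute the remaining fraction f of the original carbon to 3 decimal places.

0.599

α − 1 = ε/1000 = 0.0112
(δ_res + 1000)/(δ₀ + 1000) = (-44.0 + 1000)/(-38.5 + 1000) = 956.0/961.5 = 0.994280
f = 0.994280^(1/0.0112) = exp(ln(0.994280)/0.0112) = exp(-0.00574/0.0112)
f = exp(-0.5122) = 0.5992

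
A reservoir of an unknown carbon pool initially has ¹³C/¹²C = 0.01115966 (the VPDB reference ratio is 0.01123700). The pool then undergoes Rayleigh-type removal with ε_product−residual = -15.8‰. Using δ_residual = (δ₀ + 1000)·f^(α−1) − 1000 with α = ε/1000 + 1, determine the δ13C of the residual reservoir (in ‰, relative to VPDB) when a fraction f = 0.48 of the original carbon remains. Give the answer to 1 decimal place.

δ₀ = (0.01115966/0.01123700 − 1)×1000 = (0.993117 − 1)×1000 = -6.883‰
α − 1 = ε/1000 = -0.0158
f^(α−1) = 0.48^(-0.0158) = 1.011664
δ_res = (-6.883 + 1000) × 1.011664 − 1000 = 1004.701 − 1000 = 4.70‰

4.7‰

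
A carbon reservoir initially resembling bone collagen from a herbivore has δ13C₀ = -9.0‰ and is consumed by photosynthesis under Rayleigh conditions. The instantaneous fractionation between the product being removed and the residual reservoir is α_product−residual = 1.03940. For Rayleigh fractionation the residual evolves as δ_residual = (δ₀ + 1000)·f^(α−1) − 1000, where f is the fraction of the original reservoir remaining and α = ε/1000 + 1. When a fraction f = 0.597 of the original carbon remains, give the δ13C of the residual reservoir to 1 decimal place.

-28.9‰

Rayleigh residual: δ_res = (δ₀ + 1000)·f^(α−1) − 1000
α − 1 = 0.03940
f^(α−1) = 0.597^(0.03940) = 0.979881
δ_res = (-9.0 + 1000) × 0.979881 − 1000 = 971.062 − 1000 = -28.94‰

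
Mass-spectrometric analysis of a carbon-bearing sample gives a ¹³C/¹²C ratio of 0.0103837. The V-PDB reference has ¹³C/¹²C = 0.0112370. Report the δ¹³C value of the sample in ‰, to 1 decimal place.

-75.9‰

δ¹³C = (R_sample / R_standard − 1) × 1000
R_sample / R_standard = 0.0103837 / 0.0112370 = 0.924063
δ¹³C = (0.924063 − 1) × 1000 = -75.94‰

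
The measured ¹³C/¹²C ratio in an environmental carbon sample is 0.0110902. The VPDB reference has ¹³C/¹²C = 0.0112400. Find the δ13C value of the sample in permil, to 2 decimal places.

δ13C = (R_sample / R_standard − 1) × 1000
R_sample / R_standard = 0.0110902 / 0.0112400 = 0.986673
δ13C = (0.986673 − 1) × 1000 = -13.327 permil

-13.33 permil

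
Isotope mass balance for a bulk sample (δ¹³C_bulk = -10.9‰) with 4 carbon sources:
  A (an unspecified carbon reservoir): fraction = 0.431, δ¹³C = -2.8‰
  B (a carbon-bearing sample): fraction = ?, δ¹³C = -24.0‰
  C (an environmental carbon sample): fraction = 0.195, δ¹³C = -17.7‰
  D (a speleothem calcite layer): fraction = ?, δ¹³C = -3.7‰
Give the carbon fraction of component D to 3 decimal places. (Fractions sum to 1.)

Let f_D and f_B be the unknown fractions; fractions sum to 1 so f_D + f_B = 0.374.
Mass balance: Σ fᵢ·δᵢ = δ_bulk ⇒ f_D·(-3.7) + f_B·(-24.0) = -10.9 − (-4.658) = -6.242
Substitute f_B = 0.374 − f_D:
f_D·(-3.7 − -24.0) = -6.242 − 0.374×(-24.0) = 2.734
f_D = 2.734 / 20.3 = 0.1347

0.135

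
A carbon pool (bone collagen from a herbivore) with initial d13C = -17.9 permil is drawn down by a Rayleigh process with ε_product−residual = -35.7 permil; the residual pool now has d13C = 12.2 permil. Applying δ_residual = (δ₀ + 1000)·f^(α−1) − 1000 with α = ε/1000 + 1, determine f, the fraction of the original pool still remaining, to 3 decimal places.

0.429

α − 1 = ε/1000 = -0.0357
(δ_res + 1000)/(δ₀ + 1000) = (12.2 + 1000)/(-17.9 + 1000) = 1012.2/982.1 = 1.030649
f = 1.030649^(1/-0.0357) = exp(ln(1.030649)/-0.0357) = exp(0.03019/-0.0357)
f = exp(-0.8456) = 0.4293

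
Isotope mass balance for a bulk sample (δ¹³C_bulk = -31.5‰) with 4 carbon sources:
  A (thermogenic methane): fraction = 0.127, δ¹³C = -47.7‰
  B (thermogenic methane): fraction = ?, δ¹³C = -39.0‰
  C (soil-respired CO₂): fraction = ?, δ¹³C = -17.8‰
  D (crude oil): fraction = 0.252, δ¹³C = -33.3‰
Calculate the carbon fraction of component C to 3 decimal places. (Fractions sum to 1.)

0.338

Let f_C and f_B be the unknown fractions; fractions sum to 1 so f_C + f_B = 0.621.
Mass balance: Σ fᵢ·δᵢ = δ_bulk ⇒ f_C·(-17.8) + f_B·(-39.0) = -31.5 − (-14.449) = -17.050
Substitute f_B = 0.621 − f_C:
f_C·(-17.8 − -39.0) = -17.050 − 0.621×(-39.0) = 7.169
f_C = 7.169 / 21.2 = 0.3381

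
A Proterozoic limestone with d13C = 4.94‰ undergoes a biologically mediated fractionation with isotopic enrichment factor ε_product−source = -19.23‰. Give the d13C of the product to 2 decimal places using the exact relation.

-14.38‰

To first order, δ_product ≈ δ_source + ε = -14.29‰.
Exactly, δ_product = (δ_source + 1000)·(ε/1000 + 1) − 1000.
δ_product = (4.94 + 1000) × (-19.23/1000 + 1) − 1000
δ_product = -14.385‰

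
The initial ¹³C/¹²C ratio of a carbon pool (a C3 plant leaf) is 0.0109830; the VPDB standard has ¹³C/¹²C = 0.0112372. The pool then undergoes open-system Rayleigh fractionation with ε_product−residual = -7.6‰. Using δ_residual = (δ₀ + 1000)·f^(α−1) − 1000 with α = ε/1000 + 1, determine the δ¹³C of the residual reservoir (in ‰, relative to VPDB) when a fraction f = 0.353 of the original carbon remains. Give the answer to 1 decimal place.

-14.9‰

δ₀ = (0.0109830/0.0112372 − 1)×1000 = (0.977379 − 1)×1000 = -22.621‰
α − 1 = ε/1000 = -0.0076
f^(α−1) = 0.353^(-0.0076) = 1.007945
δ_res = (-22.621 + 1000) × 1.007945 − 1000 = 985.144 − 1000 = -14.86‰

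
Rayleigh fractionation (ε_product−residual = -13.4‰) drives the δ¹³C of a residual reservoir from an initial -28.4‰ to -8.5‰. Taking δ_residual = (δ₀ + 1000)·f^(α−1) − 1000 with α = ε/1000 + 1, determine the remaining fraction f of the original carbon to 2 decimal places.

0.22

α − 1 = ε/1000 = -0.0134
(δ_res + 1000)/(δ₀ + 1000) = (-8.5 + 1000)/(-28.4 + 1000) = 991.5/971.6 = 1.020482
f = 1.020482^(1/-0.0134) = exp(ln(1.020482)/-0.0134) = exp(0.02027/-0.0134)
f = exp(-1.5130) = 0.2202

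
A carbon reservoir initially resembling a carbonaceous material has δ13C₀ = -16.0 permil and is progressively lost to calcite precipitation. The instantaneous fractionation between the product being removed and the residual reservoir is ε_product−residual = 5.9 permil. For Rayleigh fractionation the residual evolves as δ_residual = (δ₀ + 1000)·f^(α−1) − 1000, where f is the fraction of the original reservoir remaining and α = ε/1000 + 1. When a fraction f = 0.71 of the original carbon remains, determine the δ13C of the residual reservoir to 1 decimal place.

-18.0 permil

Rayleigh residual: δ_res = (δ₀ + 1000)·f^(α−1) − 1000
α = ε/1000 + 1 = 1.00590, so α − 1 = 0.00590
f^(α−1) = 0.71^(0.00590) = 0.997981
δ_res = (-16.0 + 1000) × 0.997981 − 1000 = 982.014 − 1000 = -17.99 permil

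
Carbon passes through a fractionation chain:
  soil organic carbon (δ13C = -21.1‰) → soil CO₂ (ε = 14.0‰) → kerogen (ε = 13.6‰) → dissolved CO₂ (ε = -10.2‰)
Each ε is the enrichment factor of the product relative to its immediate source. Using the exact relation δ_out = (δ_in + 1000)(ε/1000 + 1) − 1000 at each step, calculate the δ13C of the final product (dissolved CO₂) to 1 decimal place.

step 1: δ = (-21.10 + 1000)·(14.0/1000 + 1) − 1000 = -7.40‰
step 2: δ = (-7.40 + 1000)·(13.6/1000 + 1) − 1000 = 6.10‰
step 3: δ = (6.10 + 1000)·(-10.2/1000 + 1) − 1000 = -4.16‰

-4.2‰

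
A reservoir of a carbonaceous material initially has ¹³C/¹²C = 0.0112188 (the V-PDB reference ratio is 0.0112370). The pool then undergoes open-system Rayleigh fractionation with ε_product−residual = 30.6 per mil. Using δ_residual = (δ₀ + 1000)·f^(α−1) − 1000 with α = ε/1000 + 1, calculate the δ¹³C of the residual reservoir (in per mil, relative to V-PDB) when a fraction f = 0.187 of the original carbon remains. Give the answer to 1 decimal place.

-51.6 per mil

δ₀ = (0.0112188/0.0112370 − 1)×1000 = (0.998380 − 1)×1000 = -1.620 per mil
α − 1 = ε/1000 = 0.0306
f^(α−1) = 0.187^(0.0306) = 0.949989
δ_res = (-1.620 + 1000) × 0.949989 − 1000 = 948.450 − 1000 = -51.55 per mil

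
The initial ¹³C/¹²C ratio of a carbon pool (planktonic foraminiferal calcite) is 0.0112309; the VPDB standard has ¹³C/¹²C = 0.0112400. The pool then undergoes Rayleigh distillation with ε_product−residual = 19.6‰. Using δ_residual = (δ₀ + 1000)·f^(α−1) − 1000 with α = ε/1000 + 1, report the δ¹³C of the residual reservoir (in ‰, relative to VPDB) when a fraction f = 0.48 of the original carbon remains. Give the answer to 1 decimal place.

δ₀ = (0.0112309/0.0112400 − 1)×1000 = (0.999190 − 1)×1000 = -0.810‰
α − 1 = ε/1000 = 0.0196
f^(α−1) = 0.48^(0.0196) = 0.985717
δ_res = (-0.810 + 1000) × 0.985717 − 1000 = 984.919 − 1000 = -15.08‰

-15.1‰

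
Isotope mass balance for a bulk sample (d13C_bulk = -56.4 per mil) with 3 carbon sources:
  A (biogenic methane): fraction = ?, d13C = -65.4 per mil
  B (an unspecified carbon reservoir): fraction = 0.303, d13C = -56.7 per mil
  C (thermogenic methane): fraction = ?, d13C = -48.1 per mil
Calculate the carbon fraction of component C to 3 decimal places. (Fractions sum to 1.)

Let f_C and f_A be the unknown fractions; fractions sum to 1 so f_C + f_A = 0.697.
Mass balance: Σ fᵢ·δᵢ = δ_bulk ⇒ f_C·(-48.1) + f_A·(-65.4) = -56.4 − (-17.180) = -39.220
Substitute f_A = 0.697 − f_C:
f_C·(-48.1 − -65.4) = -39.220 − 0.697×(-65.4) = 6.364
f_C = 6.364 / 17.3 = 0.3679

0.368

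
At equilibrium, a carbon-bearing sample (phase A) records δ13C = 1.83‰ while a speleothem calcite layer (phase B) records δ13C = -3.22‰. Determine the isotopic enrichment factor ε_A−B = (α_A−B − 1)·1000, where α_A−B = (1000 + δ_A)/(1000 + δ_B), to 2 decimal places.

5.07‰

α_A−B = (1000 + 1.83) / (1000 + -3.22) = 1001.83 / 996.78 = 1.005066
ε_A−B = (1.005066 − 1) × 1000 = 5.066‰
(The approximation ε ≈ δ_A − δ_B would give 5.05‰.)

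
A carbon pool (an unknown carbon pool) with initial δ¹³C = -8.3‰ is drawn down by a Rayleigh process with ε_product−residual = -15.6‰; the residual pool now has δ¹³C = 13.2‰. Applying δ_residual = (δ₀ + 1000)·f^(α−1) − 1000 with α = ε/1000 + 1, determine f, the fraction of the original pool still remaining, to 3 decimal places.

0.253

α − 1 = ε/1000 = -0.0156
(δ_res + 1000)/(δ₀ + 1000) = (13.2 + 1000)/(-8.3 + 1000) = 1013.2/991.7 = 1.021680
f = 1.021680^(1/-0.0156) = exp(ln(1.021680)/-0.0156) = exp(0.02145/-0.0156)
f = exp(-1.3749) = 0.2529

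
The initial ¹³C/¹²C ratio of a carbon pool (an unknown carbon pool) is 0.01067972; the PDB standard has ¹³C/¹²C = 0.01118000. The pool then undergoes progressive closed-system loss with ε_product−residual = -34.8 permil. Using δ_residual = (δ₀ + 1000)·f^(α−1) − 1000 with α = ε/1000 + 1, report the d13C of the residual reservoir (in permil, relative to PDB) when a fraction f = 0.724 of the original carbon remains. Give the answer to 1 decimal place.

δ₀ = (0.01067972/0.01118000 − 1)×1000 = (0.955252 − 1)×1000 = -44.748 permil
α − 1 = ε/1000 = -0.0348
f^(α−1) = 0.724^(-0.0348) = 1.011303
δ_res = (-44.748 + 1000) × 1.011303 − 1000 = 966.049 − 1000 = -33.95 permil

-34.0 permil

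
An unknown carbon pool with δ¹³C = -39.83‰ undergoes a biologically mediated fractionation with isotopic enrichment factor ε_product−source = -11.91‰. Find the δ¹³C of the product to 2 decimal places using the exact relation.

Exactly, δ_product = (δ_source + 1000)·(ε/1000 + 1) − 1000.
δ_product = (-39.83 + 1000) × (-11.91/1000 + 1) − 1000
δ_product = -51.266‰

-51.27‰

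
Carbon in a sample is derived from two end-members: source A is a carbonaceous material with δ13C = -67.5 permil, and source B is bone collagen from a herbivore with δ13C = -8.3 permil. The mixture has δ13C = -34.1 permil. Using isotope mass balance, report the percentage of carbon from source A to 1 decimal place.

δ_mix = f_A·δ_A + (1 − f_A)·δ_B  ⇒  f_A = (δ_mix − δ_B)/(δ_A − δ_B)
f_A = (-34.1 − (-8.3)) / (-67.5 − (-8.3))
f_A = -25.8 / -59.2 = 0.4358

43.6%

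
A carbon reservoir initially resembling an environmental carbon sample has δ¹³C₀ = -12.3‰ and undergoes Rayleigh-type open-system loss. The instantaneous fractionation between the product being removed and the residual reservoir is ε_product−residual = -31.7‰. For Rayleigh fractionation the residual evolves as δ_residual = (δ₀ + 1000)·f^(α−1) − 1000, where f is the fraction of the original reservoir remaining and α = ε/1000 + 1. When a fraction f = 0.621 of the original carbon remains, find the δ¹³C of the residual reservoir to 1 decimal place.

2.7‰

Rayleigh residual: δ_res = (δ₀ + 1000)·f^(α−1) − 1000
α = ε/1000 + 1 = 0.96830, so α − 1 = -0.03170
f^(α−1) = 0.621^(-0.03170) = 1.015217
δ_res = (-12.3 + 1000) × 1.015217 − 1000 = 1002.730 − 1000 = 2.73‰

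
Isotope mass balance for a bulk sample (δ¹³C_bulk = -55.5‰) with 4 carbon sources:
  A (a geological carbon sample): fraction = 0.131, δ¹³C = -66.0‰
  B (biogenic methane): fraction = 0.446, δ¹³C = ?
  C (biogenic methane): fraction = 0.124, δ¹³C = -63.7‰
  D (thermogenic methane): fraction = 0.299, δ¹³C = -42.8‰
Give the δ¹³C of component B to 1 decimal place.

Isotope mass balance: δ_bulk = Σ fᵢ·δᵢ.
-55.5 = 0.131×(-66.0) + 0.446×δ_B + 0.124×(-63.7) + 0.299×(-42.8)
0.446·δ_B = -55.5 − (-29.342) = -26.158
δ_B = -26.158 / 0.446 = -58.65‰

-58.7‰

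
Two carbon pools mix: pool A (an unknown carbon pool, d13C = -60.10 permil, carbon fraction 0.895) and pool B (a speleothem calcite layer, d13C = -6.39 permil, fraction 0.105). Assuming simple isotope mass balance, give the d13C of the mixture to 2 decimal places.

δ_mix = f_A·δ_A + f_B·δ_B
δ_mix = 0.895 × (-60.10) + 0.105 × (-6.39)
δ_mix = -53.790 + -0.671 = -54.460 permil

-54.46 permil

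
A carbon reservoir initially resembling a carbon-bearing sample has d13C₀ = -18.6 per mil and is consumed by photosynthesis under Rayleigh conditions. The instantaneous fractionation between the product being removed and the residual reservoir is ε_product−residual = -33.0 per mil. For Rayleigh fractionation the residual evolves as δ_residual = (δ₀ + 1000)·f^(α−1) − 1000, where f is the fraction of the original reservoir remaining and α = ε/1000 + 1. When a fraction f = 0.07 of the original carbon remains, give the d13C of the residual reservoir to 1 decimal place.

71.4 per mil

Rayleigh residual: δ_res = (δ₀ + 1000)·f^(α−1) − 1000
α = ε/1000 + 1 = 0.96700, so α − 1 = -0.03300
f^(α−1) = 0.07^(-0.03300) = 1.091721
δ_res = (-18.6 + 1000) × 1.091721 − 1000 = 1071.415 − 1000 = 71.42 per mil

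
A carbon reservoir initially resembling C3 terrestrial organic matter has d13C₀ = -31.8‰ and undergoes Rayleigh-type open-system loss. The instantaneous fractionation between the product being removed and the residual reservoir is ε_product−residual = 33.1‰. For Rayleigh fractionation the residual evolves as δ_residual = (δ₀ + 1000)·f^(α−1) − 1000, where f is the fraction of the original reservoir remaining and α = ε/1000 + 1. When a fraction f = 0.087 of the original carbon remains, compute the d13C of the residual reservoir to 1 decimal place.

-107.0‰

Rayleigh residual: δ_res = (δ₀ + 1000)·f^(α−1) − 1000
α = ε/1000 + 1 = 1.03310, so α − 1 = 0.03310
f^(α−1) = 0.087^(0.03310) = 0.922355
δ_res = (-31.8 + 1000) × 0.922355 − 1000 = 893.024 − 1000 = -106.98‰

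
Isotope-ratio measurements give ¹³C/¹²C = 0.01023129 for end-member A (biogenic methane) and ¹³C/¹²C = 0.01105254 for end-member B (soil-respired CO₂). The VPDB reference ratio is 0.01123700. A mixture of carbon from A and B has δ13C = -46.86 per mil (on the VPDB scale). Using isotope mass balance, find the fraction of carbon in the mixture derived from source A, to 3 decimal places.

δ_A = (0.01023129/0.01123700 − 1)×1000 = (0.910500 − 1)×1000 = -89.500 per mil
δ_B = (0.01105254/0.01123700 − 1)×1000 = (0.983585 − 1)×1000 = -16.415 per mil
f_A = (δ_mix − δ_B)/(δ_A − δ_B) = (-46.86 − (-16.415))/(-89.500 − (-16.415))
f_A = -30.445 / -73.084 = 0.4166

0.417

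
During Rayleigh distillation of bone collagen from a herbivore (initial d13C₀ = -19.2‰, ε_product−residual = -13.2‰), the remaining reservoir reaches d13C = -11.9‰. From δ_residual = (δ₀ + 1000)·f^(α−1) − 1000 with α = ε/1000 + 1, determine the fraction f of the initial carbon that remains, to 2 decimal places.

α − 1 = ε/1000 = -0.0132
(δ_res + 1000)/(δ₀ + 1000) = (-11.9 + 1000)/(-19.2 + 1000) = 988.1/980.8 = 1.007443
f = 1.007443^(1/-0.0132) = exp(ln(1.007443)/-0.0132) = exp(0.00742/-0.0132)
f = exp(-0.5618) = 0.5702

0.57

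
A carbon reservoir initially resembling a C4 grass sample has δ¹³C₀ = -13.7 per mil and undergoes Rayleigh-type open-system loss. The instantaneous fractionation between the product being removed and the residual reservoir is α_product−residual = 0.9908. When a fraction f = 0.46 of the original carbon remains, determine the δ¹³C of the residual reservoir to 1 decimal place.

Rayleigh residual: δ_res = (δ₀ + 1000)·f^(α−1) − 1000
α − 1 = -0.00920
f^(α−1) = 0.46^(-0.00920) = 1.007170
δ_res = (-13.7 + 1000) × 1.007170 − 1000 = 993.371 − 1000 = -6.63 per mil

-6.6 per mil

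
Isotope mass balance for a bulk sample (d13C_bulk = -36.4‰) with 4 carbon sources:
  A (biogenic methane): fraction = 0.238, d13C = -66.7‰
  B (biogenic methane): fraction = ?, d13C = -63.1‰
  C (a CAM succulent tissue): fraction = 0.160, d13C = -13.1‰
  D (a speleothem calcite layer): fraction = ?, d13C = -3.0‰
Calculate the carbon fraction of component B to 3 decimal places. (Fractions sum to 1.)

0.277

Let f_B and f_D be the unknown fractions; fractions sum to 1 so f_B + f_D = 0.602.
Mass balance: Σ fᵢ·δᵢ = δ_bulk ⇒ f_B·(-63.1) + f_D·(-3.0) = -36.4 − (-17.971) = -18.429
Substitute f_D = 0.602 − f_B:
f_B·(-63.1 − -3.0) = -18.429 − 0.602×(-3.0) = -16.623
f_B = -16.623 / -60.1 = 0.2766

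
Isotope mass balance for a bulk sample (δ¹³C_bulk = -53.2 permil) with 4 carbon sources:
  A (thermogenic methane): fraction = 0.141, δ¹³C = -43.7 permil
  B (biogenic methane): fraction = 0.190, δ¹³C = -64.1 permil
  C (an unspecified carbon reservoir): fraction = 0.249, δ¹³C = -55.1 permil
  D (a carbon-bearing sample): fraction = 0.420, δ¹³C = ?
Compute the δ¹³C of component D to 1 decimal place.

-50.3 permil

Isotope mass balance: δ_bulk = Σ fᵢ·δᵢ.
-53.2 = 0.141×(-43.7) + 0.190×(-64.1) + 0.249×(-55.1) + 0.420×δ_D
0.420·δ_D = -53.2 − (-32.061) = -21.139
δ_D = -21.139 / 0.420 = -50.33 permil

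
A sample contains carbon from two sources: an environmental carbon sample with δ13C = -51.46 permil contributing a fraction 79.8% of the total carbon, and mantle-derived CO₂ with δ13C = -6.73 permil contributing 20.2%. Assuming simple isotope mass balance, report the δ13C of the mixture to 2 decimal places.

-42.42 permil

δ_mix = f_A·δ_A + f_B·δ_B
δ_mix = 0.798 × (-51.46) + 0.202 × (-6.73)
δ_mix = -41.065 + -1.359 = -42.425 permil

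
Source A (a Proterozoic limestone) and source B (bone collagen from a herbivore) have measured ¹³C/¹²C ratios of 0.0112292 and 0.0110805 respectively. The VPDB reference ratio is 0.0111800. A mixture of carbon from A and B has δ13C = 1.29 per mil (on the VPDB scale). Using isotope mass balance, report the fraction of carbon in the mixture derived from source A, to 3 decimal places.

0.766

δ_A = (0.0112292/0.0111800 − 1)×1000 = (1.004401 − 1)×1000 = 4.401 per mil
δ_B = (0.0110805/0.0111800 − 1)×1000 = (0.991100 − 1)×1000 = -8.900 per mil
f_A = (δ_mix − δ_B)/(δ_A − δ_B) = (1.29 − (-8.900))/(4.401 − (-8.900))
f_A = 10.190 / 13.301 = 0.7661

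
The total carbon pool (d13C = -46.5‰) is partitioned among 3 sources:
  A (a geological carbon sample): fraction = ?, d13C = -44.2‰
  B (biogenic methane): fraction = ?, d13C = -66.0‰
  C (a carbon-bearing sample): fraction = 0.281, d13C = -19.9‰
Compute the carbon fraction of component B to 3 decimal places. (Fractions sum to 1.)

Let f_B and f_A be the unknown fractions; fractions sum to 1 so f_B + f_A = 0.719.
Mass balance: Σ fᵢ·δᵢ = δ_bulk ⇒ f_B·(-66.0) + f_A·(-44.2) = -46.5 − (-5.592) = -40.908
Substitute f_A = 0.719 − f_B:
f_B·(-66.0 − -44.2) = -40.908 − 0.719×(-44.2) = -9.128
f_B = -9.128 / -21.8 = 0.4187

0.419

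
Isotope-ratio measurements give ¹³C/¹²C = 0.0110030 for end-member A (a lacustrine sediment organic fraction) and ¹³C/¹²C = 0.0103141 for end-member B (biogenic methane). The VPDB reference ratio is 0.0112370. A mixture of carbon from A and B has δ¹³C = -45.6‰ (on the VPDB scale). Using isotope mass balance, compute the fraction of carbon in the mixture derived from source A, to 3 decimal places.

0.596

δ_A = (0.0110030/0.0112370 − 1)×1000 = (0.979176 − 1)×1000 = -20.824‰
δ_B = (0.0103141/0.0112370 − 1)×1000 = (0.917870 − 1)×1000 = -82.130‰
f_A = (δ_mix − δ_B)/(δ_A − δ_B) = (-45.6 − (-82.130))/(-20.824 − (-82.130))
f_A = 36.530 / 61.306 = 0.5959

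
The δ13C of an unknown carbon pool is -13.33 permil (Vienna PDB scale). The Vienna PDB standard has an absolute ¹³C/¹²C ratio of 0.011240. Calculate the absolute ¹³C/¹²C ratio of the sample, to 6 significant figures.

0.0110902

R_sample = R_standard × (δ13C/1000 + 1)
R_sample = 0.011240 × (-13.33/1000 + 1) = 0.011240 × 0.986670
R_sample = 0.0110902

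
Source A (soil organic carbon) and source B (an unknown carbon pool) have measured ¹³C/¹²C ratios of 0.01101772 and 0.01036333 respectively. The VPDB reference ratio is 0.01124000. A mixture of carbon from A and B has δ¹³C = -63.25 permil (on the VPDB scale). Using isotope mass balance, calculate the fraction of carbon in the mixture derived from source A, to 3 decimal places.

0.253

δ_A = (0.01101772/0.01124000 − 1)×1000 = (0.980224 − 1)×1000 = -19.776 permil
δ_B = (0.01036333/0.01124000 − 1)×1000 = (0.922004 − 1)×1000 = -77.996 permil
f_A = (δ_mix − δ_B)/(δ_A − δ_B) = (-63.25 − (-77.996))/(-19.776 − (-77.996))
f_A = 14.746 / 58.220 = 0.2533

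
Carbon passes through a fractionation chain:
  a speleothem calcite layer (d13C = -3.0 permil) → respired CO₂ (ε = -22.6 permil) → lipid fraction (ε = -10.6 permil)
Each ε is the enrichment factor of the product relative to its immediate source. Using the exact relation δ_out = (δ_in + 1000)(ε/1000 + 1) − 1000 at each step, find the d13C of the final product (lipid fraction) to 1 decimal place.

-35.9 permil

step 1: δ = (-3.00 + 1000)·(-22.6/1000 + 1) − 1000 = -25.53 permil
step 2: δ = (-25.53 + 1000)·(-10.6/1000 + 1) − 1000 = -35.86 permil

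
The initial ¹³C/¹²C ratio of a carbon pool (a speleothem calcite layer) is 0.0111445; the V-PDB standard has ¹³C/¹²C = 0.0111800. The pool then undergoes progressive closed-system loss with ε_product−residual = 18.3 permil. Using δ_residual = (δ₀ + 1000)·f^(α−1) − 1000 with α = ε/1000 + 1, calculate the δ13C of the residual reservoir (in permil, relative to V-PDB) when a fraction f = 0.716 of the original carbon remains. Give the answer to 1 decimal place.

δ₀ = (0.0111445/0.0111800 − 1)×1000 = (0.996825 − 1)×1000 = -3.175 permil
α − 1 = ε/1000 = 0.0183
f^(α−1) = 0.716^(0.0183) = 0.993905
δ_res = (-3.175 + 1000) × 0.993905 − 1000 = 990.749 − 1000 = -9.25 permil

-9.3 permil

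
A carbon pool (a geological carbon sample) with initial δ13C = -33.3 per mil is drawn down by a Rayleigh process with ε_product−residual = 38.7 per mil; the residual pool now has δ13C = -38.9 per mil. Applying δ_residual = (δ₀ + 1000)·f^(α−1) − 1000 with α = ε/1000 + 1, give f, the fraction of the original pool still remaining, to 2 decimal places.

0.86

α − 1 = ε/1000 = 0.0387
(δ_res + 1000)/(δ₀ + 1000) = (-38.9 + 1000)/(-33.3 + 1000) = 961.1/966.7 = 0.994207
f = 0.994207^(1/0.0387) = exp(ln(0.994207)/0.0387) = exp(-0.00581/0.0387)
f = exp(-0.1501) = 0.8606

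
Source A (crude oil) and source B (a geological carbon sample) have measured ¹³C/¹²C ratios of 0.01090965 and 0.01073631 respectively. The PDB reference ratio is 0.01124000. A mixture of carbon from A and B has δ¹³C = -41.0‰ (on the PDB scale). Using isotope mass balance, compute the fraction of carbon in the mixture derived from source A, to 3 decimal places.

δ_A = (0.01090965/0.01124000 − 1)×1000 = (0.970609 − 1)×1000 = -29.391‰
δ_B = (0.01073631/0.01124000 − 1)×1000 = (0.955188 − 1)×1000 = -44.812‰
f_A = (δ_mix − δ_B)/(δ_A − δ_B) = (-41.0 − (-44.812))/(-29.391 − (-44.812))
f_A = 3.812 / 15.422 = 0.2472

0.247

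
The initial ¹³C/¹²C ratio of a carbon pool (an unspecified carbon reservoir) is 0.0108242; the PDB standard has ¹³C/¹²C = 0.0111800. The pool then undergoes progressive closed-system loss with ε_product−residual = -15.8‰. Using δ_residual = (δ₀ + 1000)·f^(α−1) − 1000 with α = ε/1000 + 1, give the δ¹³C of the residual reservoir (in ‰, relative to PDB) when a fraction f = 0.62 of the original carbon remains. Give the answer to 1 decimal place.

δ₀ = (0.0108242/0.0111800 − 1)×1000 = (0.968175 − 1)×1000 = -31.825‰
α − 1 = ε/1000 = -0.0158
f^(α−1) = 0.62^(-0.0158) = 1.007582
δ_res = (-31.825 + 1000) × 1.007582 − 1000 = 975.516 − 1000 = -24.48‰

-24.5‰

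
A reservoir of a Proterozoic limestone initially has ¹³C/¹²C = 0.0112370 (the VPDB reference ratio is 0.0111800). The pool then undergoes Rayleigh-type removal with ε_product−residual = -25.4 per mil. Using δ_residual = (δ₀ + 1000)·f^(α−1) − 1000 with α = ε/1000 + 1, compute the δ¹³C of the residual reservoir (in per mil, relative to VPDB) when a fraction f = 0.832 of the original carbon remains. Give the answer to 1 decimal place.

δ₀ = (0.0112370/0.0111800 − 1)×1000 = (1.005098 − 1)×1000 = 5.098 per mil
α − 1 = ε/1000 = -0.0254
f^(α−1) = 0.832^(-0.0254) = 1.004683
δ_res = (5.098 + 1000) × 1.004683 − 1000 = 1009.805 − 1000 = 9.80 per mil

9.8 per mil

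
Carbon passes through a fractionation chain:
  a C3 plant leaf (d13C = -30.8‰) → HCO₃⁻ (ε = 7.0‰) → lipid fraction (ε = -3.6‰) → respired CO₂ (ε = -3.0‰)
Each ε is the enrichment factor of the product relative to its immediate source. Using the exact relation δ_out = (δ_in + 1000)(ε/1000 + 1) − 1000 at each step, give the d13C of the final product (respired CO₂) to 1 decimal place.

step 1: δ = (-30.80 + 1000)·(7.0/1000 + 1) − 1000 = -24.02‰
step 2: δ = (-24.02 + 1000)·(-3.6/1000 + 1) − 1000 = -27.53‰
step 3: δ = (-27.53 + 1000)·(-3.0/1000 + 1) − 1000 = -30.45‰

-30.4‰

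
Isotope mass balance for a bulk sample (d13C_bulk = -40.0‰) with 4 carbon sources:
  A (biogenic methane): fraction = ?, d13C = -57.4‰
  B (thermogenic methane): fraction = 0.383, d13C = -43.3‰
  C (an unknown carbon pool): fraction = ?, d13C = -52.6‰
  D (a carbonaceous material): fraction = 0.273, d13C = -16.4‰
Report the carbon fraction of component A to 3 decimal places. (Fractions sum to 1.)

0.176

Let f_A and f_C be the unknown fractions; fractions sum to 1 so f_A + f_C = 0.344.
Mass balance: Σ fᵢ·δᵢ = δ_bulk ⇒ f_A·(-57.4) + f_C·(-52.6) = -40.0 − (-21.061) = -18.939
Substitute f_C = 0.344 − f_A:
f_A·(-57.4 − -52.6) = -18.939 − 0.344×(-52.6) = -0.845
f_A = -0.845 / -4.8 = 0.1759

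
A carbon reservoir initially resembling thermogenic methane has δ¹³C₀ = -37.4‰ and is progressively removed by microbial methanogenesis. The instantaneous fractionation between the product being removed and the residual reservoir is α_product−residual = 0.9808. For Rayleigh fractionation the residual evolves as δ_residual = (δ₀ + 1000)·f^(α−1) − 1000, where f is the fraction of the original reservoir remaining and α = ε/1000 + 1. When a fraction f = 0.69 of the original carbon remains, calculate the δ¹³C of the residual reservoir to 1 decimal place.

-30.5‰

Rayleigh residual: δ_res = (δ₀ + 1000)·f^(α−1) − 1000
α − 1 = -0.01920
f^(α−1) = 0.69^(-0.01920) = 1.007150
δ_res = (-37.4 + 1000) × 1.007150 − 1000 = 969.482 − 1000 = -30.52‰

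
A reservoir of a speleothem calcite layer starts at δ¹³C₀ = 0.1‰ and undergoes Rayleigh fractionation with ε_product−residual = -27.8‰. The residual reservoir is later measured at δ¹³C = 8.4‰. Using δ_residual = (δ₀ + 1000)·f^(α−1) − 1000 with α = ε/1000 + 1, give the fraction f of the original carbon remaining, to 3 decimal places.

α − 1 = ε/1000 = -0.0278
(δ_res + 1000)/(δ₀ + 1000) = (8.4 + 1000)/(0.1 + 1000) = 1008.4/1000.1 = 1.008299
f = 1.008299^(1/-0.0278) = exp(ln(1.008299)/-0.0278) = exp(0.00826/-0.0278)
f = exp(-0.2973) = 0.7428

0.743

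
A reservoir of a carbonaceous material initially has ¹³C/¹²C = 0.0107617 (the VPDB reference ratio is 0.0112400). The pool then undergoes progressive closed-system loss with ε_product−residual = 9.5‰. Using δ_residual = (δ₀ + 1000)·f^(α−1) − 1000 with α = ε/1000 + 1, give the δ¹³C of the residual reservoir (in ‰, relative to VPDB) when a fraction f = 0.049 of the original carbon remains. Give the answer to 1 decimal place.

-69.6‰

δ₀ = (0.0107617/0.0112400 − 1)×1000 = (0.957447 − 1)×1000 = -42.553‰
α − 1 = ε/1000 = 0.0095
f^(α−1) = 0.049^(0.0095) = 0.971755
δ_res = (-42.553 + 1000) × 0.971755 − 1000 = 930.404 − 1000 = -69.60‰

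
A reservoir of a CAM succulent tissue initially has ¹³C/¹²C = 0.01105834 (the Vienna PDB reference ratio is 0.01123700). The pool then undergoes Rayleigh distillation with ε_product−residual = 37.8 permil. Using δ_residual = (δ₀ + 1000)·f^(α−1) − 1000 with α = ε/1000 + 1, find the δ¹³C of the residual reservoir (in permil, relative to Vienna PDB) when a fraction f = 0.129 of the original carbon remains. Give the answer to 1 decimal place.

δ₀ = (0.01105834/0.01123700 − 1)×1000 = (0.984101 − 1)×1000 = -15.899 permil
α − 1 = ε/1000 = 0.0378
f^(α−1) = 0.129^(0.0378) = 0.925508
δ_res = (-15.899 + 1000) × 0.925508 − 1000 = 910.793 − 1000 = -89.21 permil

-89.2 permil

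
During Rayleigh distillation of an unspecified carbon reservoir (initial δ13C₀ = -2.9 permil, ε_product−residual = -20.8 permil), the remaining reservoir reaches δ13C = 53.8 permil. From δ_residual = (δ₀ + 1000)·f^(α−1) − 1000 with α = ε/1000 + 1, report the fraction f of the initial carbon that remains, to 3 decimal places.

α − 1 = ε/1000 = -0.0208
(δ_res + 1000)/(δ₀ + 1000) = (53.8 + 1000)/(-2.9 + 1000) = 1053.8/997.1 = 1.056865
f = 1.056865^(1/-0.0208) = exp(ln(1.056865)/-0.0208) = exp(0.05531/-0.0208)
f = exp(-2.6590) = 0.0700

0.070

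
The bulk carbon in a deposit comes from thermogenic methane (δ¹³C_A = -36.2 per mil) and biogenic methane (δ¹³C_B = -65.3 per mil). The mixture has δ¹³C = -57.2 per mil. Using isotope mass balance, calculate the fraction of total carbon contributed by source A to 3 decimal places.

0.278

δ_mix = f_A·δ_A + (1 − f_A)·δ_B  ⇒  f_A = (δ_mix − δ_B)/(δ_A − δ_B)
f_A = (-57.2 − (-65.3)) / (-36.2 − (-65.3))
f_A = 8.1 / 29.1 = 0.2784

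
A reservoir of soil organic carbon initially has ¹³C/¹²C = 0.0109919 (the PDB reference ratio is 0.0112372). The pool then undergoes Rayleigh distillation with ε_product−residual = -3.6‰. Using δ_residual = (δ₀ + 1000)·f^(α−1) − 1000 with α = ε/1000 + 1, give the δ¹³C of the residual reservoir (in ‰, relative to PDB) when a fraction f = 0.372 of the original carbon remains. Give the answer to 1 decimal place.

δ₀ = (0.0109919/0.0112372 − 1)×1000 = (0.978171 − 1)×1000 = -21.829‰
α − 1 = ε/1000 = -0.0036
f^(α−1) = 0.372^(-0.0036) = 1.003566
δ_res = (-21.829 + 1000) × 1.003566 − 1000 = 981.659 − 1000 = -18.34‰

-18.3‰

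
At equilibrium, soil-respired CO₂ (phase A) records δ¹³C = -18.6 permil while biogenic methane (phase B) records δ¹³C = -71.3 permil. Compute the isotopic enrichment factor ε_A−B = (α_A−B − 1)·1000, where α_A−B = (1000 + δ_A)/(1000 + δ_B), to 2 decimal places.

56.75 permil

α_A−B = (1000 + -18.6) / (1000 + -71.3) = 981.4 / 928.7 = 1.056746
ε_A−B = (1.056746 − 1) × 1000 = 56.746 permil
(The approximation ε ≈ δ_A − δ_B would give 52.7 permil.)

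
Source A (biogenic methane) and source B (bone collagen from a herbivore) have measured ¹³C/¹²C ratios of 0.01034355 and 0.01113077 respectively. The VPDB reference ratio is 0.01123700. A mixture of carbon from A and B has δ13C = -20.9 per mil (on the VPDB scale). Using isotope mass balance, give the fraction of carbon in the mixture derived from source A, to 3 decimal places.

0.163

δ_A = (0.01034355/0.01123700 − 1)×1000 = (0.920490 − 1)×1000 = -79.510 per mil
δ_B = (0.01113077/0.01123700 − 1)×1000 = (0.990546 − 1)×1000 = -9.454 per mil
f_A = (δ_mix − δ_B)/(δ_A − δ_B) = (-20.9 − (-9.454))/(-79.510 − (-9.454))
f_A = -11.446 / -70.056 = 0.1634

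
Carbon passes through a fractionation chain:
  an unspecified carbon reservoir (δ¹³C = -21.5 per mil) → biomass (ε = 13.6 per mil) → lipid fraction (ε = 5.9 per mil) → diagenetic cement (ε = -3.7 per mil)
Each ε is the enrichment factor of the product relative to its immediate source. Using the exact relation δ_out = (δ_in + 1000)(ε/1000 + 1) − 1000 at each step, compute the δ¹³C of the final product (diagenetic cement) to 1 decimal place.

-6.0 per mil

step 1: δ = (-21.50 + 1000)·(13.6/1000 + 1) − 1000 = -8.19 per mil
step 2: δ = (-8.19 + 1000)·(5.9/1000 + 1) − 1000 = -2.34 per mil
step 3: δ = (-2.34 + 1000)·(-3.7/1000 + 1) − 1000 = -6.03 per mil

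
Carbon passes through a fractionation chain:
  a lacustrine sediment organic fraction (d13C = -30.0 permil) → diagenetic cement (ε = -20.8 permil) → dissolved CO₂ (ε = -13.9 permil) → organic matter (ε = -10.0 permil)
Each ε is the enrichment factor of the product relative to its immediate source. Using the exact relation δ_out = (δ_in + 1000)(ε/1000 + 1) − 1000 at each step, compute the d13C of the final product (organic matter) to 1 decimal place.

-72.7 permil

step 1: δ = (-30.00 + 1000)·(-20.8/1000 + 1) − 1000 = -50.18 permil
step 2: δ = (-50.18 + 1000)·(-13.9/1000 + 1) − 1000 = -63.38 permil
step 3: δ = (-63.38 + 1000)·(-10.0/1000 + 1) − 1000 = -72.74 permil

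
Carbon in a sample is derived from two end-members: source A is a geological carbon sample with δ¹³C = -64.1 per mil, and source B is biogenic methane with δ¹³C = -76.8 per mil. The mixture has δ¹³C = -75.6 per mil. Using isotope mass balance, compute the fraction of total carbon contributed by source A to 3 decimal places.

δ_mix = f_A·δ_A + (1 − f_A)·δ_B  ⇒  f_A = (δ_mix − δ_B)/(δ_A − δ_B)
f_A = (-75.6 − (-76.8)) / (-64.1 − (-76.8))
f_A = 1.2 / 12.7 = 0.0945

0.094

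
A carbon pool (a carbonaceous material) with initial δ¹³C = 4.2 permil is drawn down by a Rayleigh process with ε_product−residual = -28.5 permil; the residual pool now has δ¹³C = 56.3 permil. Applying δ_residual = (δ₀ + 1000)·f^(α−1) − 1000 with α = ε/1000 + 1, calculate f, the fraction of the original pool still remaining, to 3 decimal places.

α − 1 = ε/1000 = -0.0285
(δ_res + 1000)/(δ₀ + 1000) = (56.3 + 1000)/(4.2 + 1000) = 1056.3/1004.2 = 1.051882
f = 1.051882^(1/-0.0285) = exp(ln(1.051882)/-0.0285) = exp(0.05058/-0.0285)
f = exp(-1.7748) = 0.1695

0.170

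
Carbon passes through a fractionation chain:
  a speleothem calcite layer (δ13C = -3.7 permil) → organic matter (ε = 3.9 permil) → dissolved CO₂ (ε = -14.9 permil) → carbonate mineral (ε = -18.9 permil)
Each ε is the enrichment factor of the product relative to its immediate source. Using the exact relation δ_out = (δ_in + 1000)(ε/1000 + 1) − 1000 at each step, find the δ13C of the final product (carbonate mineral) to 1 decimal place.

-33.3 permil

step 1: δ = (-3.70 + 1000)·(3.9/1000 + 1) − 1000 = 0.19 permil
step 2: δ = (0.19 + 1000)·(-14.9/1000 + 1) − 1000 = -14.72 permil
step 3: δ = (-14.72 + 1000)·(-18.9/1000 + 1) − 1000 = -33.34 permil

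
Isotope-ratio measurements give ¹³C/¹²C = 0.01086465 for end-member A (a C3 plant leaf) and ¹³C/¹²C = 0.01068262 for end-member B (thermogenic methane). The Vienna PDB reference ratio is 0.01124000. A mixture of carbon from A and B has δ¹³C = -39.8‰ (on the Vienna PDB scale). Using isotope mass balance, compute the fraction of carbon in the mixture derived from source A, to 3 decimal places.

δ_A = (0.01086465/0.01124000 − 1)×1000 = (0.966606 − 1)×1000 = -33.394‰
δ_B = (0.01068262/0.01124000 − 1)×1000 = (0.950411 − 1)×1000 = -49.589‰
f_A = (δ_mix − δ_B)/(δ_A − δ_B) = (-39.8 − (-49.589))/(-33.394 − (-49.589))
f_A = 9.789 / 16.195 = 0.6044

0.604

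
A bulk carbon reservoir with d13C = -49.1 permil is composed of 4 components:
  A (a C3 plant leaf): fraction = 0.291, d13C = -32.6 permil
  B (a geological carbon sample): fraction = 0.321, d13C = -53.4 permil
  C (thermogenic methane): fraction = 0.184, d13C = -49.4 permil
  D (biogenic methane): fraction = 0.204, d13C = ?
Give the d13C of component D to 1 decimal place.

Isotope mass balance: δ_bulk = Σ fᵢ·δᵢ.
-49.1 = 0.291×(-32.6) + 0.321×(-53.4) + 0.184×(-49.4) + 0.204×δ_D
0.204·δ_D = -49.1 − (-35.718) = -13.382
δ_D = -13.382 / 0.204 = -65.60 permil

-65.6 permil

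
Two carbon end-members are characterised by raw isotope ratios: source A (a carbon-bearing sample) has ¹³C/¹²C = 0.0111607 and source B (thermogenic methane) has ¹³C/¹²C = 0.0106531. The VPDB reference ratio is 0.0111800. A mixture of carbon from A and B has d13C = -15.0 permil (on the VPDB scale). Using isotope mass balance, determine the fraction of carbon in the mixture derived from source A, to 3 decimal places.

0.708

δ_A = (0.0111607/0.0111800 − 1)×1000 = (0.998274 − 1)×1000 = -1.726 permil
δ_B = (0.0106531/0.0111800 − 1)×1000 = (0.952871 − 1)×1000 = -47.129 permil
f_A = (δ_mix − δ_B)/(δ_A − δ_B) = (-15.0 − (-47.129))/(-1.726 − (-47.129))
f_A = 32.129 / 45.403 = 0.7076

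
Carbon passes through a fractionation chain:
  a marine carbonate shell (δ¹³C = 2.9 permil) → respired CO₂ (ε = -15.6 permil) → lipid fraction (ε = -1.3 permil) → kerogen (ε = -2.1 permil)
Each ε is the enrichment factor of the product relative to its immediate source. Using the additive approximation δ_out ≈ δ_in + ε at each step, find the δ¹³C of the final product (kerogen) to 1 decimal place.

step 1: δ ≈ 2.9 + (-15.6) = -12.7 permil
step 2: δ ≈ -12.7 + (-1.3) = -14.0 permil
step 3: δ ≈ -14.0 + (-2.1) = -16.1 permil

-16.1 permil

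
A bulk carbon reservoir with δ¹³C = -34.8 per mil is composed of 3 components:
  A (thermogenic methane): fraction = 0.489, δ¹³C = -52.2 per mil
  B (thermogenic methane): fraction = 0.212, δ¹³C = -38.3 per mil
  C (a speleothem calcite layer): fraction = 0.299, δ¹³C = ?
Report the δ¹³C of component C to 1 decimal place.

Isotope mass balance: δ_bulk = Σ fᵢ·δᵢ.
-34.8 = 0.489×(-52.2) + 0.212×(-38.3) + 0.299×δ_C
0.299·δ_C = -34.8 − (-33.645) = -1.155
δ_C = -1.155 / 0.299 = -3.86 per mil

-3.9 per mil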